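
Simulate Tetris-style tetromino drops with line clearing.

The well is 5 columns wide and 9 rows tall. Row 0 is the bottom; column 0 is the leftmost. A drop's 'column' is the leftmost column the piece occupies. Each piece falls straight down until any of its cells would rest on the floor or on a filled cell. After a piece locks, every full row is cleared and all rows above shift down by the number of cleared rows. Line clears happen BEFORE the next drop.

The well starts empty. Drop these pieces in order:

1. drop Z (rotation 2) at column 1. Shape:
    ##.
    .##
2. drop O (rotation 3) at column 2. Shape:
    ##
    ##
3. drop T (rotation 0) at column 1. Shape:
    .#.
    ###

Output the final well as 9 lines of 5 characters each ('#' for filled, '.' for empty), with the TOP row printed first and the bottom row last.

Drop 1: Z rot2 at col 1 lands with bottom-row=0; cleared 0 line(s) (total 0); column heights now [0 2 2 1 0], max=2
Drop 2: O rot3 at col 2 lands with bottom-row=2; cleared 0 line(s) (total 0); column heights now [0 2 4 4 0], max=4
Drop 3: T rot0 at col 1 lands with bottom-row=4; cleared 0 line(s) (total 0); column heights now [0 5 6 5 0], max=6

Answer: .....
.....
.....
..#..
.###.
..##.
..##.
.##..
..##.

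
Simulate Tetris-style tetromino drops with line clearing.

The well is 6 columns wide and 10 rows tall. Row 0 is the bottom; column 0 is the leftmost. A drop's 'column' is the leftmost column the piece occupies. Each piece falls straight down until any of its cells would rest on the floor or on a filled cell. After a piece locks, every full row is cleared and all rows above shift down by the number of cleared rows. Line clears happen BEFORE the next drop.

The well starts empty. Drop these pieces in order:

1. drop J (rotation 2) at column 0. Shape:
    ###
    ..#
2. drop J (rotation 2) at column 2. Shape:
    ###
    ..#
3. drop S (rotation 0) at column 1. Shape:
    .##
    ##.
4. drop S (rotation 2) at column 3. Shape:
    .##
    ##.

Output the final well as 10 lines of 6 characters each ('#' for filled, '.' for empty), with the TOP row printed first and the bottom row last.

Answer: ......
......
......
....##
...##.
..##..
.##...
..###.
###.#.
..#...

Derivation:
Drop 1: J rot2 at col 0 lands with bottom-row=0; cleared 0 line(s) (total 0); column heights now [2 2 2 0 0 0], max=2
Drop 2: J rot2 at col 2 lands with bottom-row=1; cleared 0 line(s) (total 0); column heights now [2 2 3 3 3 0], max=3
Drop 3: S rot0 at col 1 lands with bottom-row=3; cleared 0 line(s) (total 0); column heights now [2 4 5 5 3 0], max=5
Drop 4: S rot2 at col 3 lands with bottom-row=5; cleared 0 line(s) (total 0); column heights now [2 4 5 6 7 7], max=7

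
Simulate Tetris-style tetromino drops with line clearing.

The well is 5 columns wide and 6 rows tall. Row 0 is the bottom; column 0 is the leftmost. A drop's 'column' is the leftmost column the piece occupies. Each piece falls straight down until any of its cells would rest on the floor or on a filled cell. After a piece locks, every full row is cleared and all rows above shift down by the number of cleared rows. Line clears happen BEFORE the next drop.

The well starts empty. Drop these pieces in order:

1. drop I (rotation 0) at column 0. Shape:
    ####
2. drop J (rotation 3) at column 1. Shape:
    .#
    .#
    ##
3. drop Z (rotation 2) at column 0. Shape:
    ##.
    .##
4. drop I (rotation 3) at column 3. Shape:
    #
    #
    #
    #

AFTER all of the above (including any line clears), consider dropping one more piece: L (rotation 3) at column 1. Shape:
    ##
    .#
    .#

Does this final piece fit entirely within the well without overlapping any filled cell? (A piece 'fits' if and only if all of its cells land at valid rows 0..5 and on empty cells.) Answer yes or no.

Drop 1: I rot0 at col 0 lands with bottom-row=0; cleared 0 line(s) (total 0); column heights now [1 1 1 1 0], max=1
Drop 2: J rot3 at col 1 lands with bottom-row=1; cleared 0 line(s) (total 0); column heights now [1 2 4 1 0], max=4
Drop 3: Z rot2 at col 0 lands with bottom-row=4; cleared 0 line(s) (total 0); column heights now [6 6 5 1 0], max=6
Drop 4: I rot3 at col 3 lands with bottom-row=1; cleared 0 line(s) (total 0); column heights now [6 6 5 5 0], max=6
Test piece L rot3 at col 1 (width 2): heights before test = [6 6 5 5 0]; fits = False

Answer: no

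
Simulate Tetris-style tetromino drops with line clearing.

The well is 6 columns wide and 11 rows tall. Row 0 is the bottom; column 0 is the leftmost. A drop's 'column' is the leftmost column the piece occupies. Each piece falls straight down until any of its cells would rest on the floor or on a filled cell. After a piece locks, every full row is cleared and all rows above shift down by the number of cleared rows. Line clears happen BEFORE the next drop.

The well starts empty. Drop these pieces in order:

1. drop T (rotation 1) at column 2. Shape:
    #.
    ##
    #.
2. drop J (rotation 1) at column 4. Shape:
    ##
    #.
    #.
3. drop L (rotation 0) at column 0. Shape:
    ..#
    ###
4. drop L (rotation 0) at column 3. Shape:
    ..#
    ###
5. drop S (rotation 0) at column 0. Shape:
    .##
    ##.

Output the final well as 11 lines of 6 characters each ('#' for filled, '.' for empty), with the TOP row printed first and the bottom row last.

Drop 1: T rot1 at col 2 lands with bottom-row=0; cleared 0 line(s) (total 0); column heights now [0 0 3 2 0 0], max=3
Drop 2: J rot1 at col 4 lands with bottom-row=0; cleared 0 line(s) (total 0); column heights now [0 0 3 2 3 3], max=3
Drop 3: L rot0 at col 0 lands with bottom-row=3; cleared 0 line(s) (total 0); column heights now [4 4 5 2 3 3], max=5
Drop 4: L rot0 at col 3 lands with bottom-row=3; cleared 1 line(s) (total 1); column heights now [0 0 4 2 3 4], max=4
Drop 5: S rot0 at col 0 lands with bottom-row=3; cleared 0 line(s) (total 1); column heights now [4 5 5 2 3 4], max=5

Answer: ......
......
......
......
......
......
.##...
###..#
..#.##
..###.
..#.#.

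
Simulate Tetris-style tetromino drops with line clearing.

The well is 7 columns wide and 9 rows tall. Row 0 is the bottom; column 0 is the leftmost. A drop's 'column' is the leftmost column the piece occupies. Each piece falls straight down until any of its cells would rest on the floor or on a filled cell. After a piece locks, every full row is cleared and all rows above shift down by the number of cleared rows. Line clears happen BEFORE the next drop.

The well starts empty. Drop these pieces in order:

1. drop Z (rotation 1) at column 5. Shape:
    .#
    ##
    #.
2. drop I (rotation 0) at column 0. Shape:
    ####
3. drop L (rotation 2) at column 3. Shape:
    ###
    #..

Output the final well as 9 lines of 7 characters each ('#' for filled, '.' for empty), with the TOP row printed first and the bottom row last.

Answer: .......
.......
.......
.......
.......
.......
...####
...#.##
####.#.

Derivation:
Drop 1: Z rot1 at col 5 lands with bottom-row=0; cleared 0 line(s) (total 0); column heights now [0 0 0 0 0 2 3], max=3
Drop 2: I rot0 at col 0 lands with bottom-row=0; cleared 0 line(s) (total 0); column heights now [1 1 1 1 0 2 3], max=3
Drop 3: L rot2 at col 3 lands with bottom-row=1; cleared 0 line(s) (total 0); column heights now [1 1 1 3 3 3 3], max=3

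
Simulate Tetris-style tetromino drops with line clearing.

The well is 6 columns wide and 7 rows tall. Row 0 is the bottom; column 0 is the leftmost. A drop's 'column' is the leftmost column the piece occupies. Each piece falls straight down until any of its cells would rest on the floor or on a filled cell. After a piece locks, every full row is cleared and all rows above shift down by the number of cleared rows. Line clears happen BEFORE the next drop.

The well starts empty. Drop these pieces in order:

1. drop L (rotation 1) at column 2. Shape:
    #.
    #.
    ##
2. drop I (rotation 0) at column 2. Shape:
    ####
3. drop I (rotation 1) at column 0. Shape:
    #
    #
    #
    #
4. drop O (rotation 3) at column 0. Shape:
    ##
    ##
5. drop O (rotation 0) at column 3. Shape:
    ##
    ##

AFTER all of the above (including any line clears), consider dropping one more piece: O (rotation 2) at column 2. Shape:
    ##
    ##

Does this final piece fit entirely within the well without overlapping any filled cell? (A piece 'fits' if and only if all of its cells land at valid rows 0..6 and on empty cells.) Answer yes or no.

Drop 1: L rot1 at col 2 lands with bottom-row=0; cleared 0 line(s) (total 0); column heights now [0 0 3 1 0 0], max=3
Drop 2: I rot0 at col 2 lands with bottom-row=3; cleared 0 line(s) (total 0); column heights now [0 0 4 4 4 4], max=4
Drop 3: I rot1 at col 0 lands with bottom-row=0; cleared 0 line(s) (total 0); column heights now [4 0 4 4 4 4], max=4
Drop 4: O rot3 at col 0 lands with bottom-row=4; cleared 0 line(s) (total 0); column heights now [6 6 4 4 4 4], max=6
Drop 5: O rot0 at col 3 lands with bottom-row=4; cleared 0 line(s) (total 0); column heights now [6 6 4 6 6 4], max=6
Test piece O rot2 at col 2 (width 2): heights before test = [6 6 4 6 6 4]; fits = False

Answer: no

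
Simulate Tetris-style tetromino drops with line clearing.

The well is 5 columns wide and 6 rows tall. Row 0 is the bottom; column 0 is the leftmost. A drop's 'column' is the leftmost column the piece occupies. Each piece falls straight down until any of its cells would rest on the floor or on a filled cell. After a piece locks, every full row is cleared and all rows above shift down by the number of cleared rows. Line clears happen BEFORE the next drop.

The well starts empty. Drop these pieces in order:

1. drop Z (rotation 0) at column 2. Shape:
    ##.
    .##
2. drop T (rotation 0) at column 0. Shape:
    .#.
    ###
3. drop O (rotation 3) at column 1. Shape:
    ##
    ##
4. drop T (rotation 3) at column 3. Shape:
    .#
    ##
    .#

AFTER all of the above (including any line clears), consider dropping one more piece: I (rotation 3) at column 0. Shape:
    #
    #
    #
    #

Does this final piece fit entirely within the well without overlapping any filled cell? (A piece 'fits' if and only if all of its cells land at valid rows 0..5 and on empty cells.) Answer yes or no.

Drop 1: Z rot0 at col 2 lands with bottom-row=0; cleared 0 line(s) (total 0); column heights now [0 0 2 2 1], max=2
Drop 2: T rot0 at col 0 lands with bottom-row=2; cleared 0 line(s) (total 0); column heights now [3 4 3 2 1], max=4
Drop 3: O rot3 at col 1 lands with bottom-row=4; cleared 0 line(s) (total 0); column heights now [3 6 6 2 1], max=6
Drop 4: T rot3 at col 3 lands with bottom-row=1; cleared 1 line(s) (total 1); column heights now [0 5 5 2 3], max=5
Test piece I rot3 at col 0 (width 1): heights before test = [0 5 5 2 3]; fits = True

Answer: yes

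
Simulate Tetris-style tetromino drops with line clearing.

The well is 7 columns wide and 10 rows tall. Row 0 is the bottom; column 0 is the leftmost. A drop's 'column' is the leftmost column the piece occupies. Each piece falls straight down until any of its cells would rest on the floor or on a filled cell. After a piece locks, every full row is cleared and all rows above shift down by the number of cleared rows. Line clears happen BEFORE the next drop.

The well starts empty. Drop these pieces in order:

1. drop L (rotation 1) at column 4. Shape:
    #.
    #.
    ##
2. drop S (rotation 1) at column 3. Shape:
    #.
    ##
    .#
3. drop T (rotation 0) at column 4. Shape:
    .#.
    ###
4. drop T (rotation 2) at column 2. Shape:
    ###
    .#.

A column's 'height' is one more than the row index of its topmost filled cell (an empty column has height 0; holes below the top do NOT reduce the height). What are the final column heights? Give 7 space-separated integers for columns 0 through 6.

Drop 1: L rot1 at col 4 lands with bottom-row=0; cleared 0 line(s) (total 0); column heights now [0 0 0 0 3 1 0], max=3
Drop 2: S rot1 at col 3 lands with bottom-row=3; cleared 0 line(s) (total 0); column heights now [0 0 0 6 5 1 0], max=6
Drop 3: T rot0 at col 4 lands with bottom-row=5; cleared 0 line(s) (total 0); column heights now [0 0 0 6 6 7 6], max=7
Drop 4: T rot2 at col 2 lands with bottom-row=6; cleared 0 line(s) (total 0); column heights now [0 0 8 8 8 7 6], max=8

Answer: 0 0 8 8 8 7 6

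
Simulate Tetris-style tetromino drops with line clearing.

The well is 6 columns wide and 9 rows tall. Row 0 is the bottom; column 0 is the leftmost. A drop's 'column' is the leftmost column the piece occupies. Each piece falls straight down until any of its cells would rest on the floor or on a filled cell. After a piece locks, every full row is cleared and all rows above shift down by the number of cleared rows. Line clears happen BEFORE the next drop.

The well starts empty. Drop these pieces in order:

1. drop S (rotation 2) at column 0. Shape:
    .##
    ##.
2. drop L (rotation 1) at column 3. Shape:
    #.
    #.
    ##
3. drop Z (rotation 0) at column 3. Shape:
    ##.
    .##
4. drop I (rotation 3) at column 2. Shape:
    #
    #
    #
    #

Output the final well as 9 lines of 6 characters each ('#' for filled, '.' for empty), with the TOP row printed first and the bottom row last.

Answer: ......
......
......
..#...
..#...
..###.
..####
.###..
##.##.

Derivation:
Drop 1: S rot2 at col 0 lands with bottom-row=0; cleared 0 line(s) (total 0); column heights now [1 2 2 0 0 0], max=2
Drop 2: L rot1 at col 3 lands with bottom-row=0; cleared 0 line(s) (total 0); column heights now [1 2 2 3 1 0], max=3
Drop 3: Z rot0 at col 3 lands with bottom-row=2; cleared 0 line(s) (total 0); column heights now [1 2 2 4 4 3], max=4
Drop 4: I rot3 at col 2 lands with bottom-row=2; cleared 0 line(s) (total 0); column heights now [1 2 6 4 4 3], max=6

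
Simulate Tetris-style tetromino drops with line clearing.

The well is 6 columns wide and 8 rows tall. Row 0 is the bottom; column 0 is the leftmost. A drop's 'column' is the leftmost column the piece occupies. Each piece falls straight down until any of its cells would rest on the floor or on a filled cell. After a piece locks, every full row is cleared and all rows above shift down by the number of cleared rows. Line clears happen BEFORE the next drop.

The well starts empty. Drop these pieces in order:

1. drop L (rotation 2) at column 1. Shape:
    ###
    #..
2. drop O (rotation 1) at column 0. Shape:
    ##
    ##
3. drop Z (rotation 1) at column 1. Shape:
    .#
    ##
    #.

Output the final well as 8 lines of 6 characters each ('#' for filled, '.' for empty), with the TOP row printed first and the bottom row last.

Drop 1: L rot2 at col 1 lands with bottom-row=0; cleared 0 line(s) (total 0); column heights now [0 2 2 2 0 0], max=2
Drop 2: O rot1 at col 0 lands with bottom-row=2; cleared 0 line(s) (total 0); column heights now [4 4 2 2 0 0], max=4
Drop 3: Z rot1 at col 1 lands with bottom-row=4; cleared 0 line(s) (total 0); column heights now [4 6 7 2 0 0], max=7

Answer: ......
..#...
.##...
.#....
##....
##....
.###..
.#....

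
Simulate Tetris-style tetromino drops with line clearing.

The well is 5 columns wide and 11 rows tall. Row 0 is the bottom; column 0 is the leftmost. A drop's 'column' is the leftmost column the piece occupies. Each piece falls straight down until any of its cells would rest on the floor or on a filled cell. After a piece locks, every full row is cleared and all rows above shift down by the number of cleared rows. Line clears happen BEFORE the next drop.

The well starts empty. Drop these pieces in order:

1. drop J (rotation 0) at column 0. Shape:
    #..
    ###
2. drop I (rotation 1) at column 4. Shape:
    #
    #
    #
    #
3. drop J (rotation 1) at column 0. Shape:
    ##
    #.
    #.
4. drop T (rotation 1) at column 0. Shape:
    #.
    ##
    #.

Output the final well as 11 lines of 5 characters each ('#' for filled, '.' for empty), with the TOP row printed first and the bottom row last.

Drop 1: J rot0 at col 0 lands with bottom-row=0; cleared 0 line(s) (total 0); column heights now [2 1 1 0 0], max=2
Drop 2: I rot1 at col 4 lands with bottom-row=0; cleared 0 line(s) (total 0); column heights now [2 1 1 0 4], max=4
Drop 3: J rot1 at col 0 lands with bottom-row=2; cleared 0 line(s) (total 0); column heights now [5 5 1 0 4], max=5
Drop 4: T rot1 at col 0 lands with bottom-row=5; cleared 0 line(s) (total 0); column heights now [8 7 1 0 4], max=8

Answer: .....
.....
.....
#....
##...
#....
##...
#...#
#...#
#...#
###.#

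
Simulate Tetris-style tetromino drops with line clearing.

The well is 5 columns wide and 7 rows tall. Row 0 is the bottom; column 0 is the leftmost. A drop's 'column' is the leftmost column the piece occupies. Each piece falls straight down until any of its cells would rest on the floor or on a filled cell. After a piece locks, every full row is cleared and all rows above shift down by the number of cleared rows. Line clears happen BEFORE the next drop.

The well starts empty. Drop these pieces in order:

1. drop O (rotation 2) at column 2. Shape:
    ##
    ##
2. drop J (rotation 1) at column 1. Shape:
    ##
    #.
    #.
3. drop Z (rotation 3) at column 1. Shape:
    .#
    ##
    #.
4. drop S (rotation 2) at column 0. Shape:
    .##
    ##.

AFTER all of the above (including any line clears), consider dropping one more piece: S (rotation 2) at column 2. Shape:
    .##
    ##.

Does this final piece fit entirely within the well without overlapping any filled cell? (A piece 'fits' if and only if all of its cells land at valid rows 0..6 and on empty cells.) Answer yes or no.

Answer: no

Derivation:
Drop 1: O rot2 at col 2 lands with bottom-row=0; cleared 0 line(s) (total 0); column heights now [0 0 2 2 0], max=2
Drop 2: J rot1 at col 1 lands with bottom-row=0; cleared 0 line(s) (total 0); column heights now [0 3 3 2 0], max=3
Drop 3: Z rot3 at col 1 lands with bottom-row=3; cleared 0 line(s) (total 0); column heights now [0 5 6 2 0], max=6
Drop 4: S rot2 at col 0 lands with bottom-row=5; cleared 0 line(s) (total 0); column heights now [6 7 7 2 0], max=7
Test piece S rot2 at col 2 (width 3): heights before test = [6 7 7 2 0]; fits = False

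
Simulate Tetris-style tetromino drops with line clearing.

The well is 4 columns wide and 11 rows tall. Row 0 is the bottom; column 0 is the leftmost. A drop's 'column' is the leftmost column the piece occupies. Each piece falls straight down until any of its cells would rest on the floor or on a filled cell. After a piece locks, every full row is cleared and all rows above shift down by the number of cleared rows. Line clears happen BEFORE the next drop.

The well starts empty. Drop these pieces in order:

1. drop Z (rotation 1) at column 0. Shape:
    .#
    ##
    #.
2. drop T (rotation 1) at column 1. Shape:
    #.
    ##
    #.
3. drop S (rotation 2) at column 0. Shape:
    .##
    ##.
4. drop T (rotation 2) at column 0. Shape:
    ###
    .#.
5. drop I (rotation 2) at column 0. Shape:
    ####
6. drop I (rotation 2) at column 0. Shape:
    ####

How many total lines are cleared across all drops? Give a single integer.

Drop 1: Z rot1 at col 0 lands with bottom-row=0; cleared 0 line(s) (total 0); column heights now [2 3 0 0], max=3
Drop 2: T rot1 at col 1 lands with bottom-row=3; cleared 0 line(s) (total 0); column heights now [2 6 5 0], max=6
Drop 3: S rot2 at col 0 lands with bottom-row=6; cleared 0 line(s) (total 0); column heights now [7 8 8 0], max=8
Drop 4: T rot2 at col 0 lands with bottom-row=8; cleared 0 line(s) (total 0); column heights now [10 10 10 0], max=10
Drop 5: I rot2 at col 0 lands with bottom-row=10; cleared 1 line(s) (total 1); column heights now [10 10 10 0], max=10
Drop 6: I rot2 at col 0 lands with bottom-row=10; cleared 1 line(s) (total 2); column heights now [10 10 10 0], max=10

Answer: 2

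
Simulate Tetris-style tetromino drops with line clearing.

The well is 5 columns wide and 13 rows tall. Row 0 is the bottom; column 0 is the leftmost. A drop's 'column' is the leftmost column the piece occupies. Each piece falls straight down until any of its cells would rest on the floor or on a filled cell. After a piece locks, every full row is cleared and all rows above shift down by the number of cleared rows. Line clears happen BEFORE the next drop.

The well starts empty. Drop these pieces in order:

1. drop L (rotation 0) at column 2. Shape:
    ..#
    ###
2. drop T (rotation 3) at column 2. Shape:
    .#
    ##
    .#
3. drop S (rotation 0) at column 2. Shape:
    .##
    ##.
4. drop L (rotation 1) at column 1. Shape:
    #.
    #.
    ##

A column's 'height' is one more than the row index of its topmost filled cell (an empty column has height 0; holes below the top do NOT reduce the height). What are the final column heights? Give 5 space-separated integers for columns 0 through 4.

Drop 1: L rot0 at col 2 lands with bottom-row=0; cleared 0 line(s) (total 0); column heights now [0 0 1 1 2], max=2
Drop 2: T rot3 at col 2 lands with bottom-row=1; cleared 0 line(s) (total 0); column heights now [0 0 3 4 2], max=4
Drop 3: S rot0 at col 2 lands with bottom-row=4; cleared 0 line(s) (total 0); column heights now [0 0 5 6 6], max=6
Drop 4: L rot1 at col 1 lands with bottom-row=5; cleared 0 line(s) (total 0); column heights now [0 8 6 6 6], max=8

Answer: 0 8 6 6 6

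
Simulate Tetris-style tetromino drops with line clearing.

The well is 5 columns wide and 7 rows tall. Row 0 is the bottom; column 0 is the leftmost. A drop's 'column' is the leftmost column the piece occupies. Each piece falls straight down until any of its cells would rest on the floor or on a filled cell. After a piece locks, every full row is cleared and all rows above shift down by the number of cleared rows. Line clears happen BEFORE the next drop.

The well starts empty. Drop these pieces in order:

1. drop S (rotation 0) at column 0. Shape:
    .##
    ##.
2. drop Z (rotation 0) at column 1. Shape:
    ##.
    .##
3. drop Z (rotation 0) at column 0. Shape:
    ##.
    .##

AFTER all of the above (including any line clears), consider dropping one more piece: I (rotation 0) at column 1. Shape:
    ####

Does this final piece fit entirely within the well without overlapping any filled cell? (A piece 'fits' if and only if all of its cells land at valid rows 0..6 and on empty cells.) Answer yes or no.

Drop 1: S rot0 at col 0 lands with bottom-row=0; cleared 0 line(s) (total 0); column heights now [1 2 2 0 0], max=2
Drop 2: Z rot0 at col 1 lands with bottom-row=2; cleared 0 line(s) (total 0); column heights now [1 4 4 3 0], max=4
Drop 3: Z rot0 at col 0 lands with bottom-row=4; cleared 0 line(s) (total 0); column heights now [6 6 5 3 0], max=6
Test piece I rot0 at col 1 (width 4): heights before test = [6 6 5 3 0]; fits = True

Answer: yes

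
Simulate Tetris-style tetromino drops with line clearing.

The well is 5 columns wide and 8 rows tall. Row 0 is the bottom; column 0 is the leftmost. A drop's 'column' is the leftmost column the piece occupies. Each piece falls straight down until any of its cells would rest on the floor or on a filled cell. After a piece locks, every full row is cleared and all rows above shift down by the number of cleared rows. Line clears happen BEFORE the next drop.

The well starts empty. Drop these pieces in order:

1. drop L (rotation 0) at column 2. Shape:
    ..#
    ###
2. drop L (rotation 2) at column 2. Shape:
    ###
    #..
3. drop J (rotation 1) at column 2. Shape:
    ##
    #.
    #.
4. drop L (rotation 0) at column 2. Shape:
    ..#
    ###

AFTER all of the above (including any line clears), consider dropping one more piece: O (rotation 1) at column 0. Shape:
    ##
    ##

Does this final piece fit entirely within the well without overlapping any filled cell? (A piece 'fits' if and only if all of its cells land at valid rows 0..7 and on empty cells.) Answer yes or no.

Drop 1: L rot0 at col 2 lands with bottom-row=0; cleared 0 line(s) (total 0); column heights now [0 0 1 1 2], max=2
Drop 2: L rot2 at col 2 lands with bottom-row=1; cleared 0 line(s) (total 0); column heights now [0 0 3 3 3], max=3
Drop 3: J rot1 at col 2 lands with bottom-row=3; cleared 0 line(s) (total 0); column heights now [0 0 6 6 3], max=6
Drop 4: L rot0 at col 2 lands with bottom-row=6; cleared 0 line(s) (total 0); column heights now [0 0 7 7 8], max=8
Test piece O rot1 at col 0 (width 2): heights before test = [0 0 7 7 8]; fits = True

Answer: yes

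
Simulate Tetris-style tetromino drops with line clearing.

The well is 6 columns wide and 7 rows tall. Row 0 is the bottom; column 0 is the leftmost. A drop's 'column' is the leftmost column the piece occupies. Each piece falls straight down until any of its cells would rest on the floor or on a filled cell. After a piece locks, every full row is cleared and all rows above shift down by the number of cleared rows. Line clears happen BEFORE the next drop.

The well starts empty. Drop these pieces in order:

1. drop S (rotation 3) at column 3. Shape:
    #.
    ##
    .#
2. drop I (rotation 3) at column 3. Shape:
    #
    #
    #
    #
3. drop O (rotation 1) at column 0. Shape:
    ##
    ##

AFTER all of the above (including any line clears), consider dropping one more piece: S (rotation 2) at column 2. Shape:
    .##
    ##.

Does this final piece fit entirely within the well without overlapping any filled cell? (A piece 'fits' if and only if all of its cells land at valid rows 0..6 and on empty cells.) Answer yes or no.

Drop 1: S rot3 at col 3 lands with bottom-row=0; cleared 0 line(s) (total 0); column heights now [0 0 0 3 2 0], max=3
Drop 2: I rot3 at col 3 lands with bottom-row=3; cleared 0 line(s) (total 0); column heights now [0 0 0 7 2 0], max=7
Drop 3: O rot1 at col 0 lands with bottom-row=0; cleared 0 line(s) (total 0); column heights now [2 2 0 7 2 0], max=7
Test piece S rot2 at col 2 (width 3): heights before test = [2 2 0 7 2 0]; fits = False

Answer: no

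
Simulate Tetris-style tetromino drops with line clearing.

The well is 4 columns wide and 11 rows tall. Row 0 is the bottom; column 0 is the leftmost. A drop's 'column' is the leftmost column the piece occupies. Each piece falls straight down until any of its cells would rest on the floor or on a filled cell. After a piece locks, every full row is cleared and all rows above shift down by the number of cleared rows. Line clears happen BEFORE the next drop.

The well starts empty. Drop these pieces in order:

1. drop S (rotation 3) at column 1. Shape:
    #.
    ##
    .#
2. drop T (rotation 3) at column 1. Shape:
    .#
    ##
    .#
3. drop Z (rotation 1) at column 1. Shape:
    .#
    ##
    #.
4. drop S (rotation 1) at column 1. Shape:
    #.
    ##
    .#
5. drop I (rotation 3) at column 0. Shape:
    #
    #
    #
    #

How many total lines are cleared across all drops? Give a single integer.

Drop 1: S rot3 at col 1 lands with bottom-row=0; cleared 0 line(s) (total 0); column heights now [0 3 2 0], max=3
Drop 2: T rot3 at col 1 lands with bottom-row=2; cleared 0 line(s) (total 0); column heights now [0 4 5 0], max=5
Drop 3: Z rot1 at col 1 lands with bottom-row=4; cleared 0 line(s) (total 0); column heights now [0 6 7 0], max=7
Drop 4: S rot1 at col 1 lands with bottom-row=7; cleared 0 line(s) (total 0); column heights now [0 10 9 0], max=10
Drop 5: I rot3 at col 0 lands with bottom-row=0; cleared 0 line(s) (total 0); column heights now [4 10 9 0], max=10

Answer: 0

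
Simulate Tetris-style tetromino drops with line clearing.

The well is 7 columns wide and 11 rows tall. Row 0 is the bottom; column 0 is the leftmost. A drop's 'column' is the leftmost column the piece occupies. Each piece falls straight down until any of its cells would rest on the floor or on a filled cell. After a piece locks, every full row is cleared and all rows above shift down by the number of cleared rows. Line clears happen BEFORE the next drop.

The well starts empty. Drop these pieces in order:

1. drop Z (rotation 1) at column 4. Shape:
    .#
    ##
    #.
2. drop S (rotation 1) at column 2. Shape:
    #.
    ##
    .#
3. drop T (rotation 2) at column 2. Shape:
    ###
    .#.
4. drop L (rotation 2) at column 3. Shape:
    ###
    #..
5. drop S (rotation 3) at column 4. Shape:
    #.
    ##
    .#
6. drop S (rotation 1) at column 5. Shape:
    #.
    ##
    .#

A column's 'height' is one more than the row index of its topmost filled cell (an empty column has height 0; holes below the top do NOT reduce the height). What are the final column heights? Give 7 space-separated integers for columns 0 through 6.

Answer: 0 0 4 6 9 10 9

Derivation:
Drop 1: Z rot1 at col 4 lands with bottom-row=0; cleared 0 line(s) (total 0); column heights now [0 0 0 0 2 3 0], max=3
Drop 2: S rot1 at col 2 lands with bottom-row=0; cleared 0 line(s) (total 0); column heights now [0 0 3 2 2 3 0], max=3
Drop 3: T rot2 at col 2 lands with bottom-row=2; cleared 0 line(s) (total 0); column heights now [0 0 4 4 4 3 0], max=4
Drop 4: L rot2 at col 3 lands with bottom-row=4; cleared 0 line(s) (total 0); column heights now [0 0 4 6 6 6 0], max=6
Drop 5: S rot3 at col 4 lands with bottom-row=6; cleared 0 line(s) (total 0); column heights now [0 0 4 6 9 8 0], max=9
Drop 6: S rot1 at col 5 lands with bottom-row=7; cleared 0 line(s) (total 0); column heights now [0 0 4 6 9 10 9], max=10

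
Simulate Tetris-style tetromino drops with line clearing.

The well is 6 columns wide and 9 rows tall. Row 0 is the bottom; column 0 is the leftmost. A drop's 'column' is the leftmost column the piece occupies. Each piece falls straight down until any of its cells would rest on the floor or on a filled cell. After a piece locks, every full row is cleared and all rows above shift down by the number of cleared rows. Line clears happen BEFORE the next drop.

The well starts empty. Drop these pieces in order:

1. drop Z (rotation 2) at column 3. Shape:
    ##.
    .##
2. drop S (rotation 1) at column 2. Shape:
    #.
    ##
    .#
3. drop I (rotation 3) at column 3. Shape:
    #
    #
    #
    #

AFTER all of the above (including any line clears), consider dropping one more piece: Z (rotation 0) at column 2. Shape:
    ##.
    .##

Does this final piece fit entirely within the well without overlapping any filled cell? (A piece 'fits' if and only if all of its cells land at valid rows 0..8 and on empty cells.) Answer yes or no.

Answer: no

Derivation:
Drop 1: Z rot2 at col 3 lands with bottom-row=0; cleared 0 line(s) (total 0); column heights now [0 0 0 2 2 1], max=2
Drop 2: S rot1 at col 2 lands with bottom-row=2; cleared 0 line(s) (total 0); column heights now [0 0 5 4 2 1], max=5
Drop 3: I rot3 at col 3 lands with bottom-row=4; cleared 0 line(s) (total 0); column heights now [0 0 5 8 2 1], max=8
Test piece Z rot0 at col 2 (width 3): heights before test = [0 0 5 8 2 1]; fits = False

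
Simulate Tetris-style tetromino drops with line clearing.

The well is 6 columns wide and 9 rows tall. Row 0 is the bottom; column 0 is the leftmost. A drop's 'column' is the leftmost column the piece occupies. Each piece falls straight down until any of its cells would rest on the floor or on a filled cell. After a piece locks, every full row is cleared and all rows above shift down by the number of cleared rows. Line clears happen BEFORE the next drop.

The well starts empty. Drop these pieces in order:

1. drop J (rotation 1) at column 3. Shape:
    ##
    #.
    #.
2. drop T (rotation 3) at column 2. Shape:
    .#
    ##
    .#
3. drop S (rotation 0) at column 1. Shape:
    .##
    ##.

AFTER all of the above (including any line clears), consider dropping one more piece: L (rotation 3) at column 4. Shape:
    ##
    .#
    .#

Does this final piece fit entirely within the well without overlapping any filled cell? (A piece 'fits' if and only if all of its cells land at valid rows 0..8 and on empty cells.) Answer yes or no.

Drop 1: J rot1 at col 3 lands with bottom-row=0; cleared 0 line(s) (total 0); column heights now [0 0 0 3 3 0], max=3
Drop 2: T rot3 at col 2 lands with bottom-row=3; cleared 0 line(s) (total 0); column heights now [0 0 5 6 3 0], max=6
Drop 3: S rot0 at col 1 lands with bottom-row=5; cleared 0 line(s) (total 0); column heights now [0 6 7 7 3 0], max=7
Test piece L rot3 at col 4 (width 2): heights before test = [0 6 7 7 3 0]; fits = True

Answer: yes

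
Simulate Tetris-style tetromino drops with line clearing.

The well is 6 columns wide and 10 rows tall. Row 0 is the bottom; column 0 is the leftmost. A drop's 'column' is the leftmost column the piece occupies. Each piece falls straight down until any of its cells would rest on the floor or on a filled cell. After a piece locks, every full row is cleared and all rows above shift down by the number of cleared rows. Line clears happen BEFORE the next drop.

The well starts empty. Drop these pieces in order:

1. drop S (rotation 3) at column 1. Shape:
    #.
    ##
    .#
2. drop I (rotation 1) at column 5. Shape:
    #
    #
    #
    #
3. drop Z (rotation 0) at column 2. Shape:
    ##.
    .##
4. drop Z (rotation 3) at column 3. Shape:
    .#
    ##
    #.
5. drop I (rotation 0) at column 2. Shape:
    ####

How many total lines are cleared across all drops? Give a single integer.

Answer: 0

Derivation:
Drop 1: S rot3 at col 1 lands with bottom-row=0; cleared 0 line(s) (total 0); column heights now [0 3 2 0 0 0], max=3
Drop 2: I rot1 at col 5 lands with bottom-row=0; cleared 0 line(s) (total 0); column heights now [0 3 2 0 0 4], max=4
Drop 3: Z rot0 at col 2 lands with bottom-row=1; cleared 0 line(s) (total 0); column heights now [0 3 3 3 2 4], max=4
Drop 4: Z rot3 at col 3 lands with bottom-row=3; cleared 0 line(s) (total 0); column heights now [0 3 3 5 6 4], max=6
Drop 5: I rot0 at col 2 lands with bottom-row=6; cleared 0 line(s) (total 0); column heights now [0 3 7 7 7 7], max=7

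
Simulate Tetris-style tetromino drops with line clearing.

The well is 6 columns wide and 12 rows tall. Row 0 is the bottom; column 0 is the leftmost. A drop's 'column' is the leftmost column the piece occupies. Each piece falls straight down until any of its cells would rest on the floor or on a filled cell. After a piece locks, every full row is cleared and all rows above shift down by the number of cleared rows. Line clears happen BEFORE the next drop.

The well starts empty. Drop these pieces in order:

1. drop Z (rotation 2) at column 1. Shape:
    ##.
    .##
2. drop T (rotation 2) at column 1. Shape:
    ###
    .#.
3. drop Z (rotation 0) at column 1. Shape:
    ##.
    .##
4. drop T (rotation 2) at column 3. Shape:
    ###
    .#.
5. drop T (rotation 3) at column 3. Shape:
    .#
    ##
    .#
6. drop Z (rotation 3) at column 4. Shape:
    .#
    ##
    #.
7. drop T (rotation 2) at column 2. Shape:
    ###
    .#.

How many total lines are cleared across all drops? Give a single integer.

Drop 1: Z rot2 at col 1 lands with bottom-row=0; cleared 0 line(s) (total 0); column heights now [0 2 2 1 0 0], max=2
Drop 2: T rot2 at col 1 lands with bottom-row=2; cleared 0 line(s) (total 0); column heights now [0 4 4 4 0 0], max=4
Drop 3: Z rot0 at col 1 lands with bottom-row=4; cleared 0 line(s) (total 0); column heights now [0 6 6 5 0 0], max=6
Drop 4: T rot2 at col 3 lands with bottom-row=4; cleared 0 line(s) (total 0); column heights now [0 6 6 6 6 6], max=6
Drop 5: T rot3 at col 3 lands with bottom-row=6; cleared 0 line(s) (total 0); column heights now [0 6 6 8 9 6], max=9
Drop 6: Z rot3 at col 4 lands with bottom-row=9; cleared 0 line(s) (total 0); column heights now [0 6 6 8 11 12], max=12
Drop 7: T rot2 at col 2 lands with bottom-row=10; cleared 0 line(s) (total 0); column heights now [0 6 12 12 12 12], max=12

Answer: 0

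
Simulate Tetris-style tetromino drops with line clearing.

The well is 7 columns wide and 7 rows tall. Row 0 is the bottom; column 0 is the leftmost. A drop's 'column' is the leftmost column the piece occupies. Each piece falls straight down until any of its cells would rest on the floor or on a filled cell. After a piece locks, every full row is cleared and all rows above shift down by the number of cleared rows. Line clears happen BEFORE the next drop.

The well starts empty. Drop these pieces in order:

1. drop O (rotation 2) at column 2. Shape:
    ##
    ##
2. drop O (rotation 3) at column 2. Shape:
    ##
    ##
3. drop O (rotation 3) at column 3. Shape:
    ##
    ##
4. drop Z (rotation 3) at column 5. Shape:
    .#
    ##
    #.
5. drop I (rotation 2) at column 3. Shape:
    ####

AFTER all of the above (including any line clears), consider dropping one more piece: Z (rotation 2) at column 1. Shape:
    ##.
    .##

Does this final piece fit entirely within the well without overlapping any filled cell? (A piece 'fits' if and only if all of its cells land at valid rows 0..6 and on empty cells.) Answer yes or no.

Answer: no

Derivation:
Drop 1: O rot2 at col 2 lands with bottom-row=0; cleared 0 line(s) (total 0); column heights now [0 0 2 2 0 0 0], max=2
Drop 2: O rot3 at col 2 lands with bottom-row=2; cleared 0 line(s) (total 0); column heights now [0 0 4 4 0 0 0], max=4
Drop 3: O rot3 at col 3 lands with bottom-row=4; cleared 0 line(s) (total 0); column heights now [0 0 4 6 6 0 0], max=6
Drop 4: Z rot3 at col 5 lands with bottom-row=0; cleared 0 line(s) (total 0); column heights now [0 0 4 6 6 2 3], max=6
Drop 5: I rot2 at col 3 lands with bottom-row=6; cleared 0 line(s) (total 0); column heights now [0 0 4 7 7 7 7], max=7
Test piece Z rot2 at col 1 (width 3): heights before test = [0 0 4 7 7 7 7]; fits = False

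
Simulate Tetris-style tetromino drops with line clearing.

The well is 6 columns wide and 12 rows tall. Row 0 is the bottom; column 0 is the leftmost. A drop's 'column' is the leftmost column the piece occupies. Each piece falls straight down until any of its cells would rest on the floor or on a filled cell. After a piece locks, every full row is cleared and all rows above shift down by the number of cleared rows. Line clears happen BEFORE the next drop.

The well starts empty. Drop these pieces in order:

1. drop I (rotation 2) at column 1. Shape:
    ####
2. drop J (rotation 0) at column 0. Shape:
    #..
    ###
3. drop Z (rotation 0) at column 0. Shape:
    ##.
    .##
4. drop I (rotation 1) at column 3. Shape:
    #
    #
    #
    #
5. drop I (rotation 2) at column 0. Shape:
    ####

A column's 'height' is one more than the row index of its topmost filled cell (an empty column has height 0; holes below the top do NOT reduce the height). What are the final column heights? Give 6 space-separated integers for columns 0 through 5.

Drop 1: I rot2 at col 1 lands with bottom-row=0; cleared 0 line(s) (total 0); column heights now [0 1 1 1 1 0], max=1
Drop 2: J rot0 at col 0 lands with bottom-row=1; cleared 0 line(s) (total 0); column heights now [3 2 2 1 1 0], max=3
Drop 3: Z rot0 at col 0 lands with bottom-row=2; cleared 0 line(s) (total 0); column heights now [4 4 3 1 1 0], max=4
Drop 4: I rot1 at col 3 lands with bottom-row=1; cleared 0 line(s) (total 0); column heights now [4 4 3 5 1 0], max=5
Drop 5: I rot2 at col 0 lands with bottom-row=5; cleared 0 line(s) (total 0); column heights now [6 6 6 6 1 0], max=6

Answer: 6 6 6 6 1 0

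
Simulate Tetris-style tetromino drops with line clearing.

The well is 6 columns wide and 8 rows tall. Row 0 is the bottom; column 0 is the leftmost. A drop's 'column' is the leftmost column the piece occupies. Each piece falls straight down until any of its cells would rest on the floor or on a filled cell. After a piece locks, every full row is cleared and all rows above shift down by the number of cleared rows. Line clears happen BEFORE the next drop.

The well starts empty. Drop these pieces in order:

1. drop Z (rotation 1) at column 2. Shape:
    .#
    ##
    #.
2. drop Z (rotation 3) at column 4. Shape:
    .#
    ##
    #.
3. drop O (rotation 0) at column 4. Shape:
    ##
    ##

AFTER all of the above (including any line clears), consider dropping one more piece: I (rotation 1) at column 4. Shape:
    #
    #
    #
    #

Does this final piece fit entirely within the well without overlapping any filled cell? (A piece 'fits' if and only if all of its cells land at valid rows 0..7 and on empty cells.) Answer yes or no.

Drop 1: Z rot1 at col 2 lands with bottom-row=0; cleared 0 line(s) (total 0); column heights now [0 0 2 3 0 0], max=3
Drop 2: Z rot3 at col 4 lands with bottom-row=0; cleared 0 line(s) (total 0); column heights now [0 0 2 3 2 3], max=3
Drop 3: O rot0 at col 4 lands with bottom-row=3; cleared 0 line(s) (total 0); column heights now [0 0 2 3 5 5], max=5
Test piece I rot1 at col 4 (width 1): heights before test = [0 0 2 3 5 5]; fits = False

Answer: no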